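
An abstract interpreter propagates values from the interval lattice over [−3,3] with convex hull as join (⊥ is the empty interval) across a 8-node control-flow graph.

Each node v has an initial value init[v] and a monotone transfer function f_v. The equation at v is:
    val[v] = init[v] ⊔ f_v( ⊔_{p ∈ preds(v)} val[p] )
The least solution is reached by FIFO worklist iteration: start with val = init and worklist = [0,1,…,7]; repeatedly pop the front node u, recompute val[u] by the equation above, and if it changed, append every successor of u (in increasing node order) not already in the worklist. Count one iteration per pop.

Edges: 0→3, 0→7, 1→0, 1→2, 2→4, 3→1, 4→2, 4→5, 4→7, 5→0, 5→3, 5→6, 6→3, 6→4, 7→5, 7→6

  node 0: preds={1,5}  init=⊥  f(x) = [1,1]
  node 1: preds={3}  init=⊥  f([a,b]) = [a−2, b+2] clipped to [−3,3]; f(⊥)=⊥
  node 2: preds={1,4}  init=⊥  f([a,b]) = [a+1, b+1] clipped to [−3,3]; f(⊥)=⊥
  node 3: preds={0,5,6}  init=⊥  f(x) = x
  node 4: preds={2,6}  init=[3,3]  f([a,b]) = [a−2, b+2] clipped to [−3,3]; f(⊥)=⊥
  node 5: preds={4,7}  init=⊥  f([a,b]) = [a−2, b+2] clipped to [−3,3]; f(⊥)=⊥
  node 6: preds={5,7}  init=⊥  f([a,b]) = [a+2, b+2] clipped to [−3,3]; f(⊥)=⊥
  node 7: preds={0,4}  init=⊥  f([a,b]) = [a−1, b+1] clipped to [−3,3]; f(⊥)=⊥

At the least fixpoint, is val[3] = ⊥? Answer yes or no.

no

Trace (26 dequeues):
  [1] u=0 | in ⊥ | out [1,1] | prev ⊥ | push {}
  [2] u=1 | in ⊥ | out ⊥ | ==
  [3] u=2 | in [3,3] | out [3,3] | prev ⊥ | push {}
  [4] u=3 | in [1,1] | out [1,1] | prev ⊥ | push {1}
  [5] u=4 | in [3,3] | out [1,3] | prev [3,3] | push {2}
  [6] u=5 | in [1,3] | out [-1,3] | prev ⊥ | push {0,3}
  [7] u=6 | in [-1,3] | out [1,3] | prev ⊥ | push {4}
  [8] u=7 | in [1,3] | out [0,3] | prev ⊥ | push {5,6}
  [9] u=1 | in [1,1] | out [-1,3] | prev ⊥ | push {}
  [10] u=2 | in [-1,3] | out [0,3] | prev [3,3] | push {}
  [11] u=0 | in [-1,3] | out [1,1] | ==
  [12] u=3 | in [-1,3] | out [-1,3] | prev [1,1] | push {1}
  [13] u=4 | in [0,3] | out [-2,3] | prev [1,3] | push {2,7}
  [14] u=5 | in [-2,3] | out [-3,3] | prev [-1,3] | push {0,3}
  [15] u=6 | in [-3,3] | out [-1,3] | prev [1,3] | push {4}
  [16] u=1 | in [-1,3] | out [-3,3] | prev [-1,3] | push {}
  [17] u=2 | in [-3,3] | out [-2,3] | prev [0,3] | push {}
  [18] u=7 | in [-2,3] | out [-3,3] | prev [0,3] | push {5,6}
  [19] u=0 | in [-3,3] | out [1,1] | ==
  [20] u=3 | in [-3,3] | out [-3,3] | prev [-1,3] | push {1}
  [21] u=4 | in [-2,3] | out [-3,3] | prev [-2,3] | push {2,7}
  [22] u=5 | in [-3,3] | out [-3,3] | ==
  [23] u=6 | in [-3,3] | out [-1,3] | ==
  [24] u=1 | in [-3,3] | out [-3,3] | ==
  [25] u=2 | in [-3,3] | out [-2,3] | ==
  [26] u=7 | in [-3,3] | out [-3,3] | ==

Converged values:
  [0] [1,1]
  [1] [-3,3]
  [2] [-2,3]
  [3] [-3,3]
  [4] [-3,3]
  [5] [-3,3]
  [6] [-1,3]
  [7] [-3,3]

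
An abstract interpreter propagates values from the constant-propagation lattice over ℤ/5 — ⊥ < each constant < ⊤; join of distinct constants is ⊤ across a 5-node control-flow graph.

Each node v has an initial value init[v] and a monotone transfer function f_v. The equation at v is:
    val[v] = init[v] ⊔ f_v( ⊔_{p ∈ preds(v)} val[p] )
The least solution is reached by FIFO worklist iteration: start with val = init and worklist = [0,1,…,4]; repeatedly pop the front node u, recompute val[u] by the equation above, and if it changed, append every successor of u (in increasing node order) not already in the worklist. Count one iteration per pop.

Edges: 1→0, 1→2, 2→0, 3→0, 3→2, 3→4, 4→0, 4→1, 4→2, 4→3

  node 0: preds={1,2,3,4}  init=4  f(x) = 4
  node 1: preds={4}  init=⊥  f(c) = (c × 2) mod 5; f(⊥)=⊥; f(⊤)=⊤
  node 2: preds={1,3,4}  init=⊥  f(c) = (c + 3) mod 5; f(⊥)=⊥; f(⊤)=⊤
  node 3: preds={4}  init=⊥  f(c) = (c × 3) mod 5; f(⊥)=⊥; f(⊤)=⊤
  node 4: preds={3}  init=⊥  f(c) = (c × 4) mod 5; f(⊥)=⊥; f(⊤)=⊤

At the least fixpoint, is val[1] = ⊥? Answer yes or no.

yes

Worklist (5 pops):
  #1 pop 0: in=⊥ → 4 (no change)
  #2 pop 1: in=⊥ → ⊥ (no change)
  #3 pop 2: in=⊥ → ⊥ (no change)
  #4 pop 3: in=⊥ → ⊥ (no change)
  #5 pop 4: in=⊥ → ⊥ (no change)

Fixpoint:
  val[0] = 4
  val[1] = ⊥
  val[2] = ⊥
  val[3] = ⊥
  val[4] = ⊥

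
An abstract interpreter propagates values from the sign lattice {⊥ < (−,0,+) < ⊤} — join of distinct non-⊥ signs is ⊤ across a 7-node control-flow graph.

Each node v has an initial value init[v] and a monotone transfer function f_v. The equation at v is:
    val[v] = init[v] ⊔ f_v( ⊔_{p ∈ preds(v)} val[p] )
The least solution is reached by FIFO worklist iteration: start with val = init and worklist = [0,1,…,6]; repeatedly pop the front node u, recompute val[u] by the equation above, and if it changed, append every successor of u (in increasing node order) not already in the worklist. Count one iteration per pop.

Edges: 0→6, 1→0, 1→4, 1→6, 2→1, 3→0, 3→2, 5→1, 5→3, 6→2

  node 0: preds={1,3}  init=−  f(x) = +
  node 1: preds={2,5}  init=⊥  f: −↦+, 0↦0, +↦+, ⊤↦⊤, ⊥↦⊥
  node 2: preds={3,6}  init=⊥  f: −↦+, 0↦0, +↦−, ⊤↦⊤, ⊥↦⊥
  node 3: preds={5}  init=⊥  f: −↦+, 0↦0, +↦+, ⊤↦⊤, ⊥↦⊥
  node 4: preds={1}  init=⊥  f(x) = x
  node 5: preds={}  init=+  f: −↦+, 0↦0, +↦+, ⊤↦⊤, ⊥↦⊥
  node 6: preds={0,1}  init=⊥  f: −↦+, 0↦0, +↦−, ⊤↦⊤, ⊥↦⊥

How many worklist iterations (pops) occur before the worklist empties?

13

Iteration log — 13 steps:
  step 1. node 0  ⊔preds=⊥  new=⊤  old=−  +wl: 
  step 2. node 1  ⊔preds=+  new=+  old=⊥  +wl: 0
  step 3. node 2  ⊔preds=⊥  new=⊥  stable
  step 4. node 3  ⊔preds=+  new=+  old=⊥  +wl: 2
  step 5. node 4  ⊔preds=+  new=+  old=⊥  +wl: 
  step 6. node 5  ⊔preds=⊥  new=+  stable
  step 7. node 6  ⊔preds=⊤  new=⊤  old=⊥  +wl: 
  step 8. node 0  ⊔preds=+  new=⊤  stable
  step 9. node 2  ⊔preds=⊤  new=⊤  old=⊥  +wl: 1
  step 10. node 1  ⊔preds=⊤  new=⊤  old=+  +wl: 0,4,6
  step 11. node 0  ⊔preds=⊤  new=⊤  stable
  step 12. node 4  ⊔preds=⊤  new=⊤  old=+  +wl: 
  step 13. node 6  ⊔preds=⊤  new=⊤  stable

Least fixpoint reached:
  node 0: ⊤
  node 1: ⊤
  node 2: ⊤
  node 3: +
  node 4: ⊤
  node 5: +
  node 6: ⊤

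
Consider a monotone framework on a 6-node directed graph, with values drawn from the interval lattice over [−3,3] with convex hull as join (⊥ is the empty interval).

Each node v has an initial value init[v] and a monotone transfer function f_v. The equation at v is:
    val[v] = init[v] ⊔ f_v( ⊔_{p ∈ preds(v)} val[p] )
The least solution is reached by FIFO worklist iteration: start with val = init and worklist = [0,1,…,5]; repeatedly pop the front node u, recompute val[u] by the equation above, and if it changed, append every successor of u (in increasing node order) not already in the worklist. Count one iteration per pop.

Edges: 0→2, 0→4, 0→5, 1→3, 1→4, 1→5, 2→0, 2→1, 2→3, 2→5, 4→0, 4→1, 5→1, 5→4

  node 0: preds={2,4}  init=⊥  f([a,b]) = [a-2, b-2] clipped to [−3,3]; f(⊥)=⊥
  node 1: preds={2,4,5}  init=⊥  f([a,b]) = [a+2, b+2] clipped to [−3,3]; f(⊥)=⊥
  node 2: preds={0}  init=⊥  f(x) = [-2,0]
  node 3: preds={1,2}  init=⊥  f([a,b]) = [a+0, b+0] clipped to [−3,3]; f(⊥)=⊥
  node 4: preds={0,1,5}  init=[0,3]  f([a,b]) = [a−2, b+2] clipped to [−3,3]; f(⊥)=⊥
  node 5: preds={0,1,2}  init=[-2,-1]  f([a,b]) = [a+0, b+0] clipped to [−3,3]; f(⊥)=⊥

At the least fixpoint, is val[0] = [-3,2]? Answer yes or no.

Worklist (14 pops):
  #1 pop 0: in=[0,3] → [-2,1] (was ⊥); enqueue []
  #2 pop 1: in=[-2,3] → [0,3] (was ⊥); enqueue []
  #3 pop 2: in=[-2,1] → [-2,0] (was ⊥); enqueue [0,1]
  #4 pop 3: in=[-2,3] → [-2,3] (was ⊥); enqueue []
  #5 pop 4: in=[-2,3] → [-3,3] (was [0,3]); enqueue []
  #6 pop 5: in=[-2,3] → [-2,3] (was [-2,-1]); enqueue [4]
  #7 pop 0: in=[-3,3] → [-3,1] (was [-2,1]); enqueue [2,5]
  #8 pop 1: in=[-3,3] → [-1,3] (was [0,3]); enqueue [3]
  #9 pop 4: in=[-3,3] → [-3,3] (no change)
  #10 pop 2: in=[-3,1] → [-2,0] (no change)
  #11 pop 5: in=[-3,3] → [-3,3] (was [-2,3]); enqueue [1,4]
  #12 pop 3: in=[-2,3] → [-2,3] (no change)
  #13 pop 1: in=[-3,3] → [-1,3] (no change)
  #14 pop 4: in=[-3,3] → [-3,3] (no change)

Fixpoint:
  val[0] = [-3,1]
  val[1] = [-1,3]
  val[2] = [-2,0]
  val[3] = [-2,3]
  val[4] = [-3,3]
  val[5] = [-3,3]

no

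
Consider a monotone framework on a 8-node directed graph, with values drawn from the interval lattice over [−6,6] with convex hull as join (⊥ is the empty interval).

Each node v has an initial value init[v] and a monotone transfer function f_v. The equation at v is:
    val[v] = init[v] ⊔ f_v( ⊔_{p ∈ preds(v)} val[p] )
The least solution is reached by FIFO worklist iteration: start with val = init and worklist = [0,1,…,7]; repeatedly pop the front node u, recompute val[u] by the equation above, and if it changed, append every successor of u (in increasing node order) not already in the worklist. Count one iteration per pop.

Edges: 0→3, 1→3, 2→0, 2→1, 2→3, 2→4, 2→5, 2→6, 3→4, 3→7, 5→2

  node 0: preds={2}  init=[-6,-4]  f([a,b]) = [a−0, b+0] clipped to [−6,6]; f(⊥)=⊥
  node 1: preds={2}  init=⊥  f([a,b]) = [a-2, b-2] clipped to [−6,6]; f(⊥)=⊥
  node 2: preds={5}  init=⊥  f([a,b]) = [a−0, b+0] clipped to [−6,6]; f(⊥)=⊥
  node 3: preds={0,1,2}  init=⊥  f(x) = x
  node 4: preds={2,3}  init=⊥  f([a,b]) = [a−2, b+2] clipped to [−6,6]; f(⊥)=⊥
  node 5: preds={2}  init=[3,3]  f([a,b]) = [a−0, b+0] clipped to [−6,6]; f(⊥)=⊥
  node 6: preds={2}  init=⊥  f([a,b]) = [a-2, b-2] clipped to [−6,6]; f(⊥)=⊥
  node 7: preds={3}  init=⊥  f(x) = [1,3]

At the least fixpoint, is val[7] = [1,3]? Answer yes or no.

yes

Iteration log — 11 steps:
  step 1. node 0  ⊔preds=⊥  new=[-6,-4]  stable
  step 2. node 1  ⊔preds=⊥  new=⊥  stable
  step 3. node 2  ⊔preds=[3,3]  new=[3,3]  old=⊥  +wl: 0,1
  step 4. node 3  ⊔preds=[-6,3]  new=[-6,3]  old=⊥  +wl: 
  step 5. node 4  ⊔preds=[-6,3]  new=[-6,5]  old=⊥  +wl: 
  step 6. node 5  ⊔preds=[3,3]  new=[3,3]  stable
  step 7. node 6  ⊔preds=[3,3]  new=[1,1]  old=⊥  +wl: 
  step 8. node 7  ⊔preds=[-6,3]  new=[1,3]  old=⊥  +wl: 
  step 9. node 0  ⊔preds=[3,3]  new=[-6,3]  old=[-6,-4]  +wl: 3
  step 10. node 1  ⊔preds=[3,3]  new=[1,1]  old=⊥  +wl: 
  step 11. node 3  ⊔preds=[-6,3]  new=[-6,3]  stable

Least fixpoint reached:
  node 0: [-6,3]
  node 1: [1,1]
  node 2: [3,3]
  node 3: [-6,3]
  node 4: [-6,5]
  node 5: [3,3]
  node 6: [1,1]
  node 7: [1,3]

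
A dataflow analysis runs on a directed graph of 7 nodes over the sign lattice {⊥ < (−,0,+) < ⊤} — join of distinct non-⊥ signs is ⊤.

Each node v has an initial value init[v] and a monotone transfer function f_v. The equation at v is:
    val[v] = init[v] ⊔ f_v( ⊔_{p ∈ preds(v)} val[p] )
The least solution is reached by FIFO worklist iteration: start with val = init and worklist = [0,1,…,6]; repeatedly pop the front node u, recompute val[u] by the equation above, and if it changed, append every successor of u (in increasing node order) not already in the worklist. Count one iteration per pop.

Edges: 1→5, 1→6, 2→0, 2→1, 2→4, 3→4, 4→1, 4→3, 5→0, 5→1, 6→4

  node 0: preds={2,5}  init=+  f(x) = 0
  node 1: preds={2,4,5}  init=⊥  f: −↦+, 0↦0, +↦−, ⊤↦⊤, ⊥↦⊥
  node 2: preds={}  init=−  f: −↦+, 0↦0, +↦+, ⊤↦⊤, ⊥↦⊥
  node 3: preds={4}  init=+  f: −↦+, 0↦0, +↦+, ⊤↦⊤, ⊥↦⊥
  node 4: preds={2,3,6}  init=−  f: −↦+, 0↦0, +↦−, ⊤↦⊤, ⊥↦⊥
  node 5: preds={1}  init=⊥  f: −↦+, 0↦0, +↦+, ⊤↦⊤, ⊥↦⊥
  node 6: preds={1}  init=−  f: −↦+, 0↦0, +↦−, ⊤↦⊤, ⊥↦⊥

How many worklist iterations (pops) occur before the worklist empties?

Worklist (15 pops):
  #1 pop 0: in=− → ⊤ (was +); enqueue []
  #2 pop 1: in=− → + (was ⊥); enqueue []
  #3 pop 2: in=⊥ → − (no change)
  #4 pop 3: in=− → + (no change)
  #5 pop 4: in=⊤ → ⊤ (was −); enqueue [1,3]
  #6 pop 5: in=+ → + (was ⊥); enqueue [0]
  #7 pop 6: in=+ → − (no change)
  #8 pop 1: in=⊤ → ⊤ (was +); enqueue [5,6]
  #9 pop 3: in=⊤ → ⊤ (was +); enqueue [4]
  #10 pop 0: in=⊤ → ⊤ (no change)
  #11 pop 5: in=⊤ → ⊤ (was +); enqueue [0,1]
  #12 pop 6: in=⊤ → ⊤ (was −); enqueue []
  #13 pop 4: in=⊤ → ⊤ (no change)
  #14 pop 0: in=⊤ → ⊤ (no change)
  #15 pop 1: in=⊤ → ⊤ (no change)

Fixpoint:
  val[0] = ⊤
  val[1] = ⊤
  val[2] = −
  val[3] = ⊤
  val[4] = ⊤
  val[5] = ⊤
  val[6] = ⊤

15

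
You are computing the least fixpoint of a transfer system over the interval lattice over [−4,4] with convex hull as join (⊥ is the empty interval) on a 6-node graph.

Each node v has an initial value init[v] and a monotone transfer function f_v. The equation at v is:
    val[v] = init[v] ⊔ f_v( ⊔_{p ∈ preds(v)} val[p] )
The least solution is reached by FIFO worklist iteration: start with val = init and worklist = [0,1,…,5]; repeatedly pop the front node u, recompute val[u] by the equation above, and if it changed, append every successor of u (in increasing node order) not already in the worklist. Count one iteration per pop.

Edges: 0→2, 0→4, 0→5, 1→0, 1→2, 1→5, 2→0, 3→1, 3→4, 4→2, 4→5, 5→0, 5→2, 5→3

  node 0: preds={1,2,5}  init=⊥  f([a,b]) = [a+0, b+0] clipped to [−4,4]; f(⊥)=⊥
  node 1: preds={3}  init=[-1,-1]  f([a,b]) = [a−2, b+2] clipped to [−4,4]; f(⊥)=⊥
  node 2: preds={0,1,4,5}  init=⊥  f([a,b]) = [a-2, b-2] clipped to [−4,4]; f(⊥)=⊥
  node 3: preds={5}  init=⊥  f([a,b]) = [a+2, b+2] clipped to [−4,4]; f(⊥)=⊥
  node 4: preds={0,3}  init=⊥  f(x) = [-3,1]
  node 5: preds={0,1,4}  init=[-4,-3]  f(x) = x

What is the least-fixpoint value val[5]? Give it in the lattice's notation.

Iteration log — 23 steps:
  step 1. node 0  ⊔preds=[-4,-1]  new=[-4,-1]  old=⊥  +wl: 
  step 2. node 1  ⊔preds=⊥  new=[-1,-1]  stable
  step 3. node 2  ⊔preds=[-4,-1]  new=[-4,-3]  old=⊥  +wl: 0
  step 4. node 3  ⊔preds=[-4,-3]  new=[-2,-1]  old=⊥  +wl: 1
  step 5. node 4  ⊔preds=[-4,-1]  new=[-3,1]  old=⊥  +wl: 2
  step 6. node 5  ⊔preds=[-4,1]  new=[-4,1]  old=[-4,-3]  +wl: 3
  step 7. node 0  ⊔preds=[-4,1]  new=[-4,1]  old=[-4,-1]  +wl: 4,5
  step 8. node 1  ⊔preds=[-2,-1]  new=[-4,1]  old=[-1,-1]  +wl: 0
  step 9. node 2  ⊔preds=[-4,1]  new=[-4,-1]  old=[-4,-3]  +wl: 
  step 10. node 3  ⊔preds=[-4,1]  new=[-2,3]  old=[-2,-1]  +wl: 1
  step 11. node 4  ⊔preds=[-4,3]  new=[-3,1]  stable
  step 12. node 5  ⊔preds=[-4,1]  new=[-4,1]  stable
  step 13. node 0  ⊔preds=[-4,1]  new=[-4,1]  stable
  step 14. node 1  ⊔preds=[-2,3]  new=[-4,4]  old=[-4,1]  +wl: 0,2,5
  step 15. node 0  ⊔preds=[-4,4]  new=[-4,4]  old=[-4,1]  +wl: 4
  step 16. node 2  ⊔preds=[-4,4]  new=[-4,2]  old=[-4,-1]  +wl: 0
  step 17. node 5  ⊔preds=[-4,4]  new=[-4,4]  old=[-4,1]  +wl: 2,3
  step 18. node 4  ⊔preds=[-4,4]  new=[-3,1]  stable
  step 19. node 0  ⊔preds=[-4,4]  new=[-4,4]  stable
  step 20. node 2  ⊔preds=[-4,4]  new=[-4,2]  stable
  step 21. node 3  ⊔preds=[-4,4]  new=[-2,4]  old=[-2,3]  +wl: 1,4
  step 22. node 1  ⊔preds=[-2,4]  new=[-4,4]  stable
  step 23. node 4  ⊔preds=[-4,4]  new=[-3,1]  stable

Least fixpoint reached:
  node 0: [-4,4]
  node 1: [-4,4]
  node 2: [-4,2]
  node 3: [-2,4]
  node 4: [-3,1]
  node 5: [-4,4]

[-4,4]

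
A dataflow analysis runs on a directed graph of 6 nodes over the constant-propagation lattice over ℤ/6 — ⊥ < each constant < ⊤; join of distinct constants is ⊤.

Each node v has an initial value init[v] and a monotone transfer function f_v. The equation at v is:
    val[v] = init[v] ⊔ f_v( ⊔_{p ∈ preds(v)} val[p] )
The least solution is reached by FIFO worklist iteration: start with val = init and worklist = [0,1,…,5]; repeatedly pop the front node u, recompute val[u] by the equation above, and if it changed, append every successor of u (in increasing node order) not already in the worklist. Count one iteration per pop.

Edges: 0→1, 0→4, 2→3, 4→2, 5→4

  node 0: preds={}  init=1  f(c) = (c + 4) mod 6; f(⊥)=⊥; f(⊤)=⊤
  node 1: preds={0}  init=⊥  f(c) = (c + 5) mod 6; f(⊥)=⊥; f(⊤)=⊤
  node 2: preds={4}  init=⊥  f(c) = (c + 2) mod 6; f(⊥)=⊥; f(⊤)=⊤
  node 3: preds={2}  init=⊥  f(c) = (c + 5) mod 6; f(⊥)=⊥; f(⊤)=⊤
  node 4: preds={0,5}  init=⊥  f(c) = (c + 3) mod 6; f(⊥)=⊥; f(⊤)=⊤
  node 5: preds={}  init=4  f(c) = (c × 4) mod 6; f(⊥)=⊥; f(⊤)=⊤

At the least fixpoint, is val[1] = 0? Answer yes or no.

yes

Worklist (8 pops):
  #1 pop 0: in=⊥ → 1 (no change)
  #2 pop 1: in=1 → 0 (was ⊥); enqueue []
  #3 pop 2: in=⊥ → ⊥ (no change)
  #4 pop 3: in=⊥ → ⊥ (no change)
  #5 pop 4: in=⊤ → ⊤ (was ⊥); enqueue [2]
  #6 pop 5: in=⊥ → 4 (no change)
  #7 pop 2: in=⊤ → ⊤ (was ⊥); enqueue [3]
  #8 pop 3: in=⊤ → ⊤ (was ⊥); enqueue []

Fixpoint:
  val[0] = 1
  val[1] = 0
  val[2] = ⊤
  val[3] = ⊤
  val[4] = ⊤
  val[5] = 4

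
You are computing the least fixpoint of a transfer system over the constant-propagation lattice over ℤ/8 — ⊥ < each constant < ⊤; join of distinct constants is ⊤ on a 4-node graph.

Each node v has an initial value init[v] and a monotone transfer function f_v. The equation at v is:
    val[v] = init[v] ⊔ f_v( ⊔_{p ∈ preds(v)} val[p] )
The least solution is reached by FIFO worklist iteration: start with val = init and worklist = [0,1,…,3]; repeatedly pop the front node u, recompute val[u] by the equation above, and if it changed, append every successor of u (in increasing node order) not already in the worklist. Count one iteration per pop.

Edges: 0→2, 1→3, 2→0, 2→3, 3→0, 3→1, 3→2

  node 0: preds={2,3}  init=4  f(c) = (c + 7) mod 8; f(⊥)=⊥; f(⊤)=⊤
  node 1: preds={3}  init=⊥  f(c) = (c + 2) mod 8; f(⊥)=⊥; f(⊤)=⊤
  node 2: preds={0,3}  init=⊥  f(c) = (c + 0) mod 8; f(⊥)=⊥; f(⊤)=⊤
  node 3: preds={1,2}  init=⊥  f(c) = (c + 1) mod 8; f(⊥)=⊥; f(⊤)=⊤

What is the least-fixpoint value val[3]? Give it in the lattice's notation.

⊤

Trace (12 dequeues):
  [1] u=0 | in ⊥ | out 4 | ==
  [2] u=1 | in ⊥ | out ⊥ | ==
  [3] u=2 | in 4 | out 4 | prev ⊥ | push {0}
  [4] u=3 | in 4 | out 5 | prev ⊥ | push {1,2}
  [5] u=0 | in ⊤ | out ⊤ | prev 4 | push {}
  [6] u=1 | in 5 | out 7 | prev ⊥ | push {3}
  [7] u=2 | in ⊤ | out ⊤ | prev 4 | push {0}
  [8] u=3 | in ⊤ | out ⊤ | prev 5 | push {1,2}
  [9] u=0 | in ⊤ | out ⊤ | ==
  [10] u=1 | in ⊤ | out ⊤ | prev 7 | push {3}
  [11] u=2 | in ⊤ | out ⊤ | ==
  [12] u=3 | in ⊤ | out ⊤ | ==

Converged values:
  [0] ⊤
  [1] ⊤
  [2] ⊤
  [3] ⊤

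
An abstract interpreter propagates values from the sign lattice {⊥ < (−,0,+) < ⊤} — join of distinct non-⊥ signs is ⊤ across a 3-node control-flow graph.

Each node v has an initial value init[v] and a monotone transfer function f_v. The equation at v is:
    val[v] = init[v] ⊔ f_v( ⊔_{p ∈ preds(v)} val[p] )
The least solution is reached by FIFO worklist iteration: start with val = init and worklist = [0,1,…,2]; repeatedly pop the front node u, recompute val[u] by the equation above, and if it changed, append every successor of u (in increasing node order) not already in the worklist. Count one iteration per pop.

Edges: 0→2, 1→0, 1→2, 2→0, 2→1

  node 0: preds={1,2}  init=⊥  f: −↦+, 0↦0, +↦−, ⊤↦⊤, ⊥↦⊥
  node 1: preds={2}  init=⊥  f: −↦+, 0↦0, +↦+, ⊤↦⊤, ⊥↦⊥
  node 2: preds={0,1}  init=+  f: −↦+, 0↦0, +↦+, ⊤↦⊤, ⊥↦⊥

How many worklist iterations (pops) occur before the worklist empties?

7

Worklist (7 pops):
  #1 pop 0: in=+ → − (was ⊥); enqueue []
  #2 pop 1: in=+ → + (was ⊥); enqueue [0]
  #3 pop 2: in=⊤ → ⊤ (was +); enqueue [1]
  #4 pop 0: in=⊤ → ⊤ (was −); enqueue [2]
  #5 pop 1: in=⊤ → ⊤ (was +); enqueue [0]
  #6 pop 2: in=⊤ → ⊤ (no change)
  #7 pop 0: in=⊤ → ⊤ (no change)

Fixpoint:
  val[0] = ⊤
  val[1] = ⊤
  val[2] = ⊤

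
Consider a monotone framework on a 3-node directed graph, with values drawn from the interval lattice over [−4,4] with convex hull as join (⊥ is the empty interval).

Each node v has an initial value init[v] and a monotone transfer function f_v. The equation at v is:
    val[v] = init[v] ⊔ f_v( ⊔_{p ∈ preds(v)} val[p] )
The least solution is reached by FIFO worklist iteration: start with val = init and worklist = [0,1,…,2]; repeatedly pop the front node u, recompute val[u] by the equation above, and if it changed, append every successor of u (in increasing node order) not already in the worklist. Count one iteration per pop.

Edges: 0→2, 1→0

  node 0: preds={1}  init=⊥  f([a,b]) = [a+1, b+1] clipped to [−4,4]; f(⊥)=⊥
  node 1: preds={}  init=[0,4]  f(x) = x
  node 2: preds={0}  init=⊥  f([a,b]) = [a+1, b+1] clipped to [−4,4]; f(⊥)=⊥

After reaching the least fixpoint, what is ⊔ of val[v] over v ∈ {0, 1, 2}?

Worklist (3 pops):
  #1 pop 0: in=[0,4] → [1,4] (was ⊥); enqueue []
  #2 pop 1: in=⊥ → [0,4] (no change)
  #3 pop 2: in=[1,4] → [2,4] (was ⊥); enqueue []

Fixpoint:
  val[0] = [1,4]
  val[1] = [0,4]
  val[2] = [2,4]

[0,4]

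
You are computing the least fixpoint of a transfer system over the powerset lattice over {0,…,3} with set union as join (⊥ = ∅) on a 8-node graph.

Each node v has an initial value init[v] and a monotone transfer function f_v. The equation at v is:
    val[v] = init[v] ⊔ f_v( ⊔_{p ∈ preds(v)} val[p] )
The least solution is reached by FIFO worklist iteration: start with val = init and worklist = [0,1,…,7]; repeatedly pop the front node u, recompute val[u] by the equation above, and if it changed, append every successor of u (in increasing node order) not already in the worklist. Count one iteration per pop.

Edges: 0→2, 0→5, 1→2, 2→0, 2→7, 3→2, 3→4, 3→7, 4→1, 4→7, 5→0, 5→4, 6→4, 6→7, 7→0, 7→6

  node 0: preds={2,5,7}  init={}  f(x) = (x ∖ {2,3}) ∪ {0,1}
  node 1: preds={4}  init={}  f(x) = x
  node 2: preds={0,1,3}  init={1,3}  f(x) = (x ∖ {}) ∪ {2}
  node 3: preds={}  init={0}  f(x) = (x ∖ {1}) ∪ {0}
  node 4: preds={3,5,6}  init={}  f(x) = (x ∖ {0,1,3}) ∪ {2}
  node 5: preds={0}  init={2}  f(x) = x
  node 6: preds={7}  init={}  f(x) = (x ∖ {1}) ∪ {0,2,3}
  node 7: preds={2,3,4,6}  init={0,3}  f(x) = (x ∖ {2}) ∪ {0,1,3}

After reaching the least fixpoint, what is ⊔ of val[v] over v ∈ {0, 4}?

Trace (13 dequeues):
  [1] u=0 | in {0,1,2,3} | out {0,1} | prev {} | push {}
  [2] u=1 | in {} | out {} | ==
  [3] u=2 | in {0,1} | out {0,1,2,3} | prev {1,3} | push {0}
  [4] u=3 | in {} | out {0} | ==
  [5] u=4 | in {0,2} | out {2} | prev {} | push {1}
  [6] u=5 | in {0,1} | out {0,1,2} | prev {2} | push {4}
  [7] u=6 | in {0,3} | out {0,2,3} | prev {} | push {}
  [8] u=7 | in {0,1,2,3} | out {0,1,3} | prev {0,3} | push {6}
  [9] u=0 | in {0,1,2,3} | out {0,1} | ==
  [10] u=1 | in {2} | out {2} | prev {} | push {2}
  [11] u=4 | in {0,1,2,3} | out {2} | ==
  [12] u=6 | in {0,1,3} | out {0,2,3} | ==
  [13] u=2 | in {0,1,2} | out {0,1,2,3} | ==

Converged values:
  [0] {0,1}
  [1] {2}
  [2] {0,1,2,3}
  [3] {0}
  [4] {2}
  [5] {0,1,2}
  [6] {0,2,3}
  [7] {0,1,3}

{0,1,2}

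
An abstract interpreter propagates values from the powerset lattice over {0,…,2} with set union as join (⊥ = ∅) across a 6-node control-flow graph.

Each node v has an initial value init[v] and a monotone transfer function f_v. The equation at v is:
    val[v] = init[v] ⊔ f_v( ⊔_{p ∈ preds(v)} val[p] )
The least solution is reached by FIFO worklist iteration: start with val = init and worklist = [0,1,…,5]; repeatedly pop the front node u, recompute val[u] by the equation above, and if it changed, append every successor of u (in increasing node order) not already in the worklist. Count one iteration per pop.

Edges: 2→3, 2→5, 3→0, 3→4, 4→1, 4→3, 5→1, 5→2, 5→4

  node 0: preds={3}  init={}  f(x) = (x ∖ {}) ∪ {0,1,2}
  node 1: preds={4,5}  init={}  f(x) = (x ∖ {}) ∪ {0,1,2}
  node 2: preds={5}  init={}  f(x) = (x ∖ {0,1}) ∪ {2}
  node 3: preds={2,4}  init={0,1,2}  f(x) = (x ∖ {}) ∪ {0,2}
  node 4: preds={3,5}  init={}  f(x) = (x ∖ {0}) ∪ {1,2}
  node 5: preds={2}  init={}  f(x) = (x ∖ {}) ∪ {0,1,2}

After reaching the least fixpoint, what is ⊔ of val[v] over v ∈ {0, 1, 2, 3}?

{0,1,2}

Iteration log — 10 steps:
  step 1. node 0  ⊔preds={0,1,2}  new={0,1,2}  old={}  +wl: 
  step 2. node 1  ⊔preds={}  new={0,1,2}  old={}  +wl: 
  step 3. node 2  ⊔preds={}  new={2}  old={}  +wl: 
  step 4. node 3  ⊔preds={2}  new={0,1,2}  stable
  step 5. node 4  ⊔preds={0,1,2}  new={1,2}  old={}  +wl: 1,3
  step 6. node 5  ⊔preds={2}  new={0,1,2}  old={}  +wl: 2,4
  step 7. node 1  ⊔preds={0,1,2}  new={0,1,2}  stable
  step 8. node 3  ⊔preds={1,2}  new={0,1,2}  stable
  step 9. node 2  ⊔preds={0,1,2}  new={2}  stable
  step 10. node 4  ⊔preds={0,1,2}  new={1,2}  stable

Least fixpoint reached:
  node 0: {0,1,2}
  node 1: {0,1,2}
  node 2: {2}
  node 3: {0,1,2}
  node 4: {1,2}
  node 5: {0,1,2}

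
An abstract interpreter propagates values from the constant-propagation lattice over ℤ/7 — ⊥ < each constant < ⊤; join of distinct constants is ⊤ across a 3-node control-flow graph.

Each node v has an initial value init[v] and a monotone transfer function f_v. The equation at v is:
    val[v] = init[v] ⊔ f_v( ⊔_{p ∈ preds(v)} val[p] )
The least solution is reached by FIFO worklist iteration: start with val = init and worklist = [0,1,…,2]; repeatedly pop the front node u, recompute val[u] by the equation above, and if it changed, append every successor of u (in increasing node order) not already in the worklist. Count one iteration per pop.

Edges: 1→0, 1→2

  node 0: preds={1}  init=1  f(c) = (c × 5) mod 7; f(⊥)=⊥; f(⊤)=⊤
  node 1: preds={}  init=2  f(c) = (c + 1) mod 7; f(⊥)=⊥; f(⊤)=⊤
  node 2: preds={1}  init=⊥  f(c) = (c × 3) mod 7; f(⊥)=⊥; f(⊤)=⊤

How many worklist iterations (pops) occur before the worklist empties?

Iteration log — 3 steps:
  step 1. node 0  ⊔preds=2  new=⊤  old=1  +wl: 
  step 2. node 1  ⊔preds=⊥  new=2  stable
  step 3. node 2  ⊔preds=2  new=6  old=⊥  +wl: 

Least fixpoint reached:
  node 0: ⊤
  node 1: 2
  node 2: 6

3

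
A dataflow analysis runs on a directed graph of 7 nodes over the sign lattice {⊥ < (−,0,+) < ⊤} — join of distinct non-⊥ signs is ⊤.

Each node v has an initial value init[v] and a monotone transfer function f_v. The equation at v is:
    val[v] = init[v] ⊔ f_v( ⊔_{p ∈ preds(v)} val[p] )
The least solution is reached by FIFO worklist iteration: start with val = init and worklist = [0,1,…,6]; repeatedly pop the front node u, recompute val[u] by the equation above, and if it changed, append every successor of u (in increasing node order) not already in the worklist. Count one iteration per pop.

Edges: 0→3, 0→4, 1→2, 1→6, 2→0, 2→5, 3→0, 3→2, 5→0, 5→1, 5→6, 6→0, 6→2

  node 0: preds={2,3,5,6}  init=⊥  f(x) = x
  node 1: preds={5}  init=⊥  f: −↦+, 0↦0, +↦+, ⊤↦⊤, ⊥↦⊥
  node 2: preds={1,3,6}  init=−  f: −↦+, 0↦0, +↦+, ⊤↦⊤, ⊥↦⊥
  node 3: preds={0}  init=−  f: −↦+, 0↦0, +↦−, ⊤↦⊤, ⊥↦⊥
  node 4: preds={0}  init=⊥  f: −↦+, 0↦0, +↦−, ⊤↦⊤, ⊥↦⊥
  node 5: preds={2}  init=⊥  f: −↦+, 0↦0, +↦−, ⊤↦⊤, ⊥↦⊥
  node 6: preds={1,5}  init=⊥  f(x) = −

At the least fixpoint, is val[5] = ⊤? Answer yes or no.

yes

Worklist (14 pops):
  #1 pop 0: in=− → − (was ⊥); enqueue []
  #2 pop 1: in=⊥ → ⊥ (no change)
  #3 pop 2: in=− → ⊤ (was −); enqueue [0]
  #4 pop 3: in=− → ⊤ (was −); enqueue [2]
  #5 pop 4: in=− → + (was ⊥); enqueue []
  #6 pop 5: in=⊤ → ⊤ (was ⊥); enqueue [1]
  #7 pop 6: in=⊤ → − (was ⊥); enqueue []
  #8 pop 0: in=⊤ → ⊤ (was −); enqueue [3,4]
  #9 pop 2: in=⊤ → ⊤ (no change)
  #10 pop 1: in=⊤ → ⊤ (was ⊥); enqueue [2,6]
  #11 pop 3: in=⊤ → ⊤ (no change)
  #12 pop 4: in=⊤ → ⊤ (was +); enqueue []
  #13 pop 2: in=⊤ → ⊤ (no change)
  #14 pop 6: in=⊤ → − (no change)

Fixpoint:
  val[0] = ⊤
  val[1] = ⊤
  val[2] = ⊤
  val[3] = ⊤
  val[4] = ⊤
  val[5] = ⊤
  val[6] = −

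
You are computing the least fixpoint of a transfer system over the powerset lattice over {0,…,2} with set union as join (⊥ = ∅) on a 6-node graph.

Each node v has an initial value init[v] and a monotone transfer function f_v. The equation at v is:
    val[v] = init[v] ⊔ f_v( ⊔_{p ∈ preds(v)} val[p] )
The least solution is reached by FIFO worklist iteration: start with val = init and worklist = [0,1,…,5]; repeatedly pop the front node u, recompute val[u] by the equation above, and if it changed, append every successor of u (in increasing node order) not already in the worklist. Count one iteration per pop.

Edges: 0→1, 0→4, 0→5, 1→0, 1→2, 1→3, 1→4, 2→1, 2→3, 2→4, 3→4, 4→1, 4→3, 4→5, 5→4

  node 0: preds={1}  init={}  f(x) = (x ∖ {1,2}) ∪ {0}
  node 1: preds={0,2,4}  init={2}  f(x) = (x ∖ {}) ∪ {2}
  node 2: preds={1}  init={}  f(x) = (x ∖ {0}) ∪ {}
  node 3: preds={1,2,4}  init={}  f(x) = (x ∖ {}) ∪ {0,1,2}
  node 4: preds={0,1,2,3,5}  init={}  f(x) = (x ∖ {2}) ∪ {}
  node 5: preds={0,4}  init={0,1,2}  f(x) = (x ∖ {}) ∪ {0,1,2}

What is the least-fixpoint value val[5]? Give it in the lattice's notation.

Worklist (14 pops):
  #1 pop 0: in={2} → {0} (was {}); enqueue []
  #2 pop 1: in={0} → {0,2} (was {2}); enqueue [0]
  #3 pop 2: in={0,2} → {2} (was {}); enqueue [1]
  #4 pop 3: in={0,2} → {0,1,2} (was {}); enqueue []
  #5 pop 4: in={0,1,2} → {0,1} (was {}); enqueue [3]
  #6 pop 5: in={0,1} → {0,1,2} (no change)
  #7 pop 0: in={0,2} → {0} (no change)
  #8 pop 1: in={0,1,2} → {0,1,2} (was {0,2}); enqueue [0,2,4]
  #9 pop 3: in={0,1,2} → {0,1,2} (no change)
  #10 pop 0: in={0,1,2} → {0} (no change)
  #11 pop 2: in={0,1,2} → {1,2} (was {2}); enqueue [1,3]
  #12 pop 4: in={0,1,2} → {0,1} (no change)
  #13 pop 1: in={0,1,2} → {0,1,2} (no change)
  #14 pop 3: in={0,1,2} → {0,1,2} (no change)

Fixpoint:
  val[0] = {0}
  val[1] = {0,1,2}
  val[2] = {1,2}
  val[3] = {0,1,2}
  val[4] = {0,1}
  val[5] = {0,1,2}

{0,1,2}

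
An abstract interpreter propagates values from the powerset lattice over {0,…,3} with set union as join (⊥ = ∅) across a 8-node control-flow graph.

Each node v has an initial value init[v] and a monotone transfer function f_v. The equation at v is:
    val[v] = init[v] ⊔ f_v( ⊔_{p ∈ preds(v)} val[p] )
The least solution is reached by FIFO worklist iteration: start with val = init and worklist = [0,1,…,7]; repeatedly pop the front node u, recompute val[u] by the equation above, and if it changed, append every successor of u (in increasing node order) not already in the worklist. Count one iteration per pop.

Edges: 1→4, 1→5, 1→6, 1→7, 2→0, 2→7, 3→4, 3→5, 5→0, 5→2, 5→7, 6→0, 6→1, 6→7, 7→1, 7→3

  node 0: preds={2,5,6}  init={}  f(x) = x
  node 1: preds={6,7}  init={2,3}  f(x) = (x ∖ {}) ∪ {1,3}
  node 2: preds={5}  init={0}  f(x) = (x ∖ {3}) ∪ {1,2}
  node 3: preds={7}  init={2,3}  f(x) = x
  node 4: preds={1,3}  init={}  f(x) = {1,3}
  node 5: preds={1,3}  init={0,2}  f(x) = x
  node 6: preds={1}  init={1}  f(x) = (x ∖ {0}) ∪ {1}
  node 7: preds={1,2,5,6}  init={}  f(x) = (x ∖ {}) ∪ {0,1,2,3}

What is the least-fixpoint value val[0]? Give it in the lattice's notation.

Iteration log — 16 steps:
  step 1. node 0  ⊔preds={0,1,2}  new={0,1,2}  old={}  +wl: 
  step 2. node 1  ⊔preds={1}  new={1,2,3}  old={2,3}  +wl: 
  step 3. node 2  ⊔preds={0,2}  new={0,1,2}  old={0}  +wl: 0
  step 4. node 3  ⊔preds={}  new={2,3}  stable
  step 5. node 4  ⊔preds={1,2,3}  new={1,3}  old={}  +wl: 
  step 6. node 5  ⊔preds={1,2,3}  new={0,1,2,3}  old={0,2}  +wl: 2
  step 7. node 6  ⊔preds={1,2,3}  new={1,2,3}  old={1}  +wl: 1
  step 8. node 7  ⊔preds={0,1,2,3}  new={0,1,2,3}  old={}  +wl: 3
  step 9. node 0  ⊔preds={0,1,2,3}  new={0,1,2,3}  old={0,1,2}  +wl: 
  step 10. node 2  ⊔preds={0,1,2,3}  new={0,1,2}  stable
  step 11. node 1  ⊔preds={0,1,2,3}  new={0,1,2,3}  old={1,2,3}  +wl: 4,5,6,7
  step 12. node 3  ⊔preds={0,1,2,3}  new={0,1,2,3}  old={2,3}  +wl: 
  step 13. node 4  ⊔preds={0,1,2,3}  new={1,3}  stable
  step 14. node 5  ⊔preds={0,1,2,3}  new={0,1,2,3}  stable
  step 15. node 6  ⊔preds={0,1,2,3}  new={1,2,3}  stable
  step 16. node 7  ⊔preds={0,1,2,3}  new={0,1,2,3}  stable

Least fixpoint reached:
  node 0: {0,1,2,3}
  node 1: {0,1,2,3}
  node 2: {0,1,2}
  node 3: {0,1,2,3}
  node 4: {1,3}
  node 5: {0,1,2,3}
  node 6: {1,2,3}
  node 7: {0,1,2,3}

{0,1,2,3}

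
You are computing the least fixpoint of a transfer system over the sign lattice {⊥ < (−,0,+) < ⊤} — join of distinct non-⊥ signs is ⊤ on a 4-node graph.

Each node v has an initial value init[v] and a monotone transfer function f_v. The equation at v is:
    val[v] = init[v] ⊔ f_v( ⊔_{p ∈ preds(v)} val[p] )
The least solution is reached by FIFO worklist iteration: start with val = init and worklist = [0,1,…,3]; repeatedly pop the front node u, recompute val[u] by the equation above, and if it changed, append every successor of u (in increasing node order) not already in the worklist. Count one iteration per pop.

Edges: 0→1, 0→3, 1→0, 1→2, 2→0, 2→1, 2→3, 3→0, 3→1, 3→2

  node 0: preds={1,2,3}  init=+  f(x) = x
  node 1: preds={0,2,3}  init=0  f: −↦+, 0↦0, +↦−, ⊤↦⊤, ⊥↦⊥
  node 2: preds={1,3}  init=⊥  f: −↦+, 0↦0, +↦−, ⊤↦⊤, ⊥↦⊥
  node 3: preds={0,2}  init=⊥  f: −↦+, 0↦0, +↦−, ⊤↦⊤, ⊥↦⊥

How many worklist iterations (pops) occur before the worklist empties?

Iteration log — 7 steps:
  step 1. node 0  ⊔preds=0  new=⊤  old=+  +wl: 
  step 2. node 1  ⊔preds=⊤  new=⊤  old=0  +wl: 0
  step 3. node 2  ⊔preds=⊤  new=⊤  old=⊥  +wl: 1
  step 4. node 3  ⊔preds=⊤  new=⊤  old=⊥  +wl: 2
  step 5. node 0  ⊔preds=⊤  new=⊤  stable
  step 6. node 1  ⊔preds=⊤  new=⊤  stable
  step 7. node 2  ⊔preds=⊤  new=⊤  stable

Least fixpoint reached:
  node 0: ⊤
  node 1: ⊤
  node 2: ⊤
  node 3: ⊤

7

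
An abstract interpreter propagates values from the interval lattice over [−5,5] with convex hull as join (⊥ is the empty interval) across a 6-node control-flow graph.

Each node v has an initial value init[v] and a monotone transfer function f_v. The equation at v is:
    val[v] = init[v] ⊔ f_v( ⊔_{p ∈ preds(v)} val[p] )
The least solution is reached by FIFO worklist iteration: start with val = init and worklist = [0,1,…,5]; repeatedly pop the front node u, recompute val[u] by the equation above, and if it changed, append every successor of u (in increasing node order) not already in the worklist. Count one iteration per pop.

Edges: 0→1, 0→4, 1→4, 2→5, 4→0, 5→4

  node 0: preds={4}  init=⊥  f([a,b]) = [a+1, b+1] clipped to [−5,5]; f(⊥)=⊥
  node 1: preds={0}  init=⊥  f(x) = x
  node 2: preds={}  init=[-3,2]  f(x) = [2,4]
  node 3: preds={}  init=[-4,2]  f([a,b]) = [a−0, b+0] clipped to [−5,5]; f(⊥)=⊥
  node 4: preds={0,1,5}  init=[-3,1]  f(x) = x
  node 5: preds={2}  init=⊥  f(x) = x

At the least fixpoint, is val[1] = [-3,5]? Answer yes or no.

no

Trace (14 dequeues):
  [1] u=0 | in [-3,1] | out [-2,2] | prev ⊥ | push {}
  [2] u=1 | in [-2,2] | out [-2,2] | prev ⊥ | push {}
  [3] u=2 | in ⊥ | out [-3,4] | prev [-3,2] | push {}
  [4] u=3 | in ⊥ | out [-4,2] | ==
  [5] u=4 | in [-2,2] | out [-3,2] | prev [-3,1] | push {0}
  [6] u=5 | in [-3,4] | out [-3,4] | prev ⊥ | push {4}
  [7] u=0 | in [-3,2] | out [-2,3] | prev [-2,2] | push {1}
  [8] u=4 | in [-3,4] | out [-3,4] | prev [-3,2] | push {0}
  [9] u=1 | in [-2,3] | out [-2,3] | prev [-2,2] | push {4}
  [10] u=0 | in [-3,4] | out [-2,5] | prev [-2,3] | push {1}
  [11] u=4 | in [-3,5] | out [-3,5] | prev [-3,4] | push {0}
  [12] u=1 | in [-2,5] | out [-2,5] | prev [-2,3] | push {4}
  [13] u=0 | in [-3,5] | out [-2,5] | ==
  [14] u=4 | in [-3,5] | out [-3,5] | ==

Converged values:
  [0] [-2,5]
  [1] [-2,5]
  [2] [-3,4]
  [3] [-4,2]
  [4] [-3,5]
  [5] [-3,4]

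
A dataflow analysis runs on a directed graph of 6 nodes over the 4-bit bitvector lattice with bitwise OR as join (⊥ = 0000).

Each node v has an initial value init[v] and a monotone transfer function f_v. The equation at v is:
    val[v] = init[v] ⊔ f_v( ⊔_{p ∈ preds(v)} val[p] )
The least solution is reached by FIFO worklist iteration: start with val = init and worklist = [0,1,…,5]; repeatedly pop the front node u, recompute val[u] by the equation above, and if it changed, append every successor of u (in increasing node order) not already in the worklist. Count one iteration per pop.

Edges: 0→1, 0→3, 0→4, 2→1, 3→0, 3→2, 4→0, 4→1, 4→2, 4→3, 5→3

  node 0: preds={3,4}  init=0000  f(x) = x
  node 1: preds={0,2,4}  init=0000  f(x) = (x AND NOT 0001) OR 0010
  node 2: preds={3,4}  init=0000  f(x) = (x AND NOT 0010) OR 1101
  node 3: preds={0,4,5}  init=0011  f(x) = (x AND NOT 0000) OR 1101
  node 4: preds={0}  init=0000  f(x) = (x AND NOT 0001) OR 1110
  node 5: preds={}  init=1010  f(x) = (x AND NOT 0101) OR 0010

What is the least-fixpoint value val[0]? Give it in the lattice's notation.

Trace (12 dequeues):
  [1] u=0 | in 0011 | out 0011 | prev 0000 | push {}
  [2] u=1 | in 0011 | out 0010 | prev 0000 | push {}
  [3] u=2 | in 0011 | out 1101 | prev 0000 | push {1}
  [4] u=3 | in 1011 | out 1111 | prev 0011 | push {0,2}
  [5] u=4 | in 0011 | out 1110 | prev 0000 | push {3}
  [6] u=5 | in 0000 | out 1010 | ==
  [7] u=1 | in 1111 | out 1110 | prev 0010 | push {}
  [8] u=0 | in 1111 | out 1111 | prev 0011 | push {1,4}
  [9] u=2 | in 1111 | out 1101 | ==
  [10] u=3 | in 1111 | out 1111 | ==
  [11] u=1 | in 1111 | out 1110 | ==
  [12] u=4 | in 1111 | out 1110 | ==

Converged values:
  [0] 1111
  [1] 1110
  [2] 1101
  [3] 1111
  [4] 1110
  [5] 1010

1111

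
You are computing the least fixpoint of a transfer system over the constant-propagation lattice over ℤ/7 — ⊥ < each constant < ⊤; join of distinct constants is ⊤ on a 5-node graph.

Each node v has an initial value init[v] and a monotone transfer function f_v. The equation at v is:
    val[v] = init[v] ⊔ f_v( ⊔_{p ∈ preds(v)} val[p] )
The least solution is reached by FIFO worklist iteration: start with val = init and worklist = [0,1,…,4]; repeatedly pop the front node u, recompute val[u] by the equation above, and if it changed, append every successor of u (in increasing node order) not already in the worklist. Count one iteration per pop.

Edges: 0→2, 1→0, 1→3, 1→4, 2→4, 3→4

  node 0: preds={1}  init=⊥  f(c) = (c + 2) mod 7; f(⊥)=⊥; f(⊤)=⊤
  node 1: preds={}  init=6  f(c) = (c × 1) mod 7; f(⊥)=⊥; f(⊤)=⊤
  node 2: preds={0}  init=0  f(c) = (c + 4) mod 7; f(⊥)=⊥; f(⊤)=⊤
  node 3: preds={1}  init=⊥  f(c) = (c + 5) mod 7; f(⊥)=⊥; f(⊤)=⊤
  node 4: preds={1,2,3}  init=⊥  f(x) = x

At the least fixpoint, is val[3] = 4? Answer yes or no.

Iteration log — 5 steps:
  step 1. node 0  ⊔preds=6  new=1  old=⊥  +wl: 
  step 2. node 1  ⊔preds=⊥  new=6  stable
  step 3. node 2  ⊔preds=1  new=⊤  old=0  +wl: 
  step 4. node 3  ⊔preds=6  new=4  old=⊥  +wl: 
  step 5. node 4  ⊔preds=⊤  new=⊤  old=⊥  +wl: 

Least fixpoint reached:
  node 0: 1
  node 1: 6
  node 2: ⊤
  node 3: 4
  node 4: ⊤

yes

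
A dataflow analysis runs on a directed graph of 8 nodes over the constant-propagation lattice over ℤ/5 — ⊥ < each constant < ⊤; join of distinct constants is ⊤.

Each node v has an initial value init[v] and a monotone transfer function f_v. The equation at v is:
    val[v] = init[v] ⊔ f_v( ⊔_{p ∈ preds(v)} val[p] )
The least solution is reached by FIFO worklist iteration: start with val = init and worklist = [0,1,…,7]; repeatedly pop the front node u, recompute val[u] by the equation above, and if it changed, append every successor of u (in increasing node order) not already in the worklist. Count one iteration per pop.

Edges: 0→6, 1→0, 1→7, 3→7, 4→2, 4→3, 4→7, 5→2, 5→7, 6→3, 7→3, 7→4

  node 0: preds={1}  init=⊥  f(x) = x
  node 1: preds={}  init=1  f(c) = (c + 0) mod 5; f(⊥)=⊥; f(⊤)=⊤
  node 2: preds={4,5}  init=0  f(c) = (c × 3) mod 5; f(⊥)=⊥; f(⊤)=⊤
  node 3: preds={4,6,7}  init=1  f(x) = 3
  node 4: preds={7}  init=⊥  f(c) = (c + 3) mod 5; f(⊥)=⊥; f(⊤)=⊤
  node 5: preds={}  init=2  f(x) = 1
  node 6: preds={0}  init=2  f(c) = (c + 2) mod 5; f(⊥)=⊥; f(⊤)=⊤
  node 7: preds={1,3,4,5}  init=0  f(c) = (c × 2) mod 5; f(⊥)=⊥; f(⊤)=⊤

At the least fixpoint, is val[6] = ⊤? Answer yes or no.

yes

Trace (14 dequeues):
  [1] u=0 | in 1 | out 1 | prev ⊥ | push {}
  [2] u=1 | in ⊥ | out 1 | ==
  [3] u=2 | in 2 | out ⊤ | prev 0 | push {}
  [4] u=3 | in ⊤ | out ⊤ | prev 1 | push {}
  [5] u=4 | in 0 | out 3 | prev ⊥ | push {2,3}
  [6] u=5 | in ⊥ | out ⊤ | prev 2 | push {}
  [7] u=6 | in 1 | out ⊤ | prev 2 | push {}
  [8] u=7 | in ⊤ | out ⊤ | prev 0 | push {4}
  [9] u=2 | in ⊤ | out ⊤ | ==
  [10] u=3 | in ⊤ | out ⊤ | ==
  [11] u=4 | in ⊤ | out ⊤ | prev 3 | push {2,3,7}
  [12] u=2 | in ⊤ | out ⊤ | ==
  [13] u=3 | in ⊤ | out ⊤ | ==
  [14] u=7 | in ⊤ | out ⊤ | ==

Converged values:
  [0] 1
  [1] 1
  [2] ⊤
  [3] ⊤
  [4] ⊤
  [5] ⊤
  [6] ⊤
  [7] ⊤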